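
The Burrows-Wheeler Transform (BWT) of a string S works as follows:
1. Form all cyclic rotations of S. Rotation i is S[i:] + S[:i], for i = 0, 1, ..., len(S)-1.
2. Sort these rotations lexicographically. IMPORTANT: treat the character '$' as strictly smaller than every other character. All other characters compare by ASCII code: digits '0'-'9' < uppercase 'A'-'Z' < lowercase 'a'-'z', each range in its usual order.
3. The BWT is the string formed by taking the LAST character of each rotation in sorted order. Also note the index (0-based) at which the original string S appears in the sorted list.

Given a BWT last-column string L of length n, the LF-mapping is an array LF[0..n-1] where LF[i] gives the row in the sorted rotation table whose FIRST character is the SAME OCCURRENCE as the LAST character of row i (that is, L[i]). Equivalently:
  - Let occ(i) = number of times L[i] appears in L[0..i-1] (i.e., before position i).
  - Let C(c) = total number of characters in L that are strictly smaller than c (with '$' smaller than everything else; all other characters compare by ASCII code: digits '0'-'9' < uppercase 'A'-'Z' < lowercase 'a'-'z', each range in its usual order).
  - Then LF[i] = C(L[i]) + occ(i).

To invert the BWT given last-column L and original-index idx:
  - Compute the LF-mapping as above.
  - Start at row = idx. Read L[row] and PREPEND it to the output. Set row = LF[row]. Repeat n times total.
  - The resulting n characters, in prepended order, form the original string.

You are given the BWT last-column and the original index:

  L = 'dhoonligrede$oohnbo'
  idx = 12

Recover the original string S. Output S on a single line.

Answer: noodleneighborhood$

Derivation:
LF mapping: 2 7 13 14 11 10 9 6 18 4 3 5 0 15 16 8 12 1 17
Walk LF starting at row 12, prepending L[row]:
  step 1: row=12, L[12]='$', prepend. Next row=LF[12]=0
  step 2: row=0, L[0]='d', prepend. Next row=LF[0]=2
  step 3: row=2, L[2]='o', prepend. Next row=LF[2]=13
  step 4: row=13, L[13]='o', prepend. Next row=LF[13]=15
  step 5: row=15, L[15]='h', prepend. Next row=LF[15]=8
  step 6: row=8, L[8]='r', prepend. Next row=LF[8]=18
  step 7: row=18, L[18]='o', prepend. Next row=LF[18]=17
  step 8: row=17, L[17]='b', prepend. Next row=LF[17]=1
  step 9: row=1, L[1]='h', prepend. Next row=LF[1]=7
  step 10: row=7, L[7]='g', prepend. Next row=LF[7]=6
  step 11: row=6, L[6]='i', prepend. Next row=LF[6]=9
  step 12: row=9, L[9]='e', prepend. Next row=LF[9]=4
  step 13: row=4, L[4]='n', prepend. Next row=LF[4]=11
  step 14: row=11, L[11]='e', prepend. Next row=LF[11]=5
  step 15: row=5, L[5]='l', prepend. Next row=LF[5]=10
  step 16: row=10, L[10]='d', prepend. Next row=LF[10]=3
  step 17: row=3, L[3]='o', prepend. Next row=LF[3]=14
  step 18: row=14, L[14]='o', prepend. Next row=LF[14]=16
  step 19: row=16, L[16]='n', prepend. Next row=LF[16]=12
Reversed output: noodleneighborhood$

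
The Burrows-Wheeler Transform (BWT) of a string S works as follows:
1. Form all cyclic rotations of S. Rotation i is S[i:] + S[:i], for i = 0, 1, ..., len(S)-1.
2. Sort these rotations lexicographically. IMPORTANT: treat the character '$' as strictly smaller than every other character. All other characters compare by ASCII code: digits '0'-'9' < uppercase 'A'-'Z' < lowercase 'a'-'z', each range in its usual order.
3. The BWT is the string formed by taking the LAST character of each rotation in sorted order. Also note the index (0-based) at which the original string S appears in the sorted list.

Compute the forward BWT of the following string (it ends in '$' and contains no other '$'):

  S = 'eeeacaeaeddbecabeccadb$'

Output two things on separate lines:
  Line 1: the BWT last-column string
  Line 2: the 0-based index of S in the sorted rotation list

All 23 rotations (rotation i = S[i:]+S[:i]):
  rot[0] = eeeacaeaeddbecabeccadb$
  rot[1] = eeacaeaeddbecabeccadb$e
  rot[2] = eacaeaeddbecabeccadb$ee
  rot[3] = acaeaeddbecabeccadb$eee
  rot[4] = caeaeddbecabeccadb$eeea
  rot[5] = aeaeddbecabeccadb$eeeac
  rot[6] = eaeddbecabeccadb$eeeaca
  rot[7] = aeddbecabeccadb$eeeacae
  rot[8] = eddbecabeccadb$eeeacaea
  rot[9] = ddbecabeccadb$eeeacaeae
  rot[10] = dbecabeccadb$eeeacaeaed
  rot[11] = becabeccadb$eeeacaeaedd
  rot[12] = ecabeccadb$eeeacaeaeddb
  rot[13] = cabeccadb$eeeacaeaeddbe
  rot[14] = abeccadb$eeeacaeaeddbec
  rot[15] = beccadb$eeeacaeaeddbeca
  rot[16] = eccadb$eeeacaeaeddbecab
  rot[17] = ccadb$eeeacaeaeddbecabe
  rot[18] = cadb$eeeacaeaeddbecabec
  rot[19] = adb$eeeacaeaeddbecabecc
  rot[20] = db$eeeacaeaeddbecabecca
  rot[21] = b$eeeacaeaeddbecabeccad
  rot[22] = $eeeacaeaeddbecabeccadb
Sorted (with $ < everything):
  sorted[0] = $eeeacaeaeddbecabeccadb  (last char: 'b')
  sorted[1] = abeccadb$eeeacaeaeddbec  (last char: 'c')
  sorted[2] = acaeaeddbecabeccadb$eee  (last char: 'e')
  sorted[3] = adb$eeeacaeaeddbecabecc  (last char: 'c')
  sorted[4] = aeaeddbecabeccadb$eeeac  (last char: 'c')
  sorted[5] = aeddbecabeccadb$eeeacae  (last char: 'e')
  sorted[6] = b$eeeacaeaeddbecabeccad  (last char: 'd')
  sorted[7] = becabeccadb$eeeacaeaedd  (last char: 'd')
  sorted[8] = beccadb$eeeacaeaeddbeca  (last char: 'a')
  sorted[9] = cabeccadb$eeeacaeaeddbe  (last char: 'e')
  sorted[10] = cadb$eeeacaeaeddbecabec  (last char: 'c')
  sorted[11] = caeaeddbecabeccadb$eeea  (last char: 'a')
  sorted[12] = ccadb$eeeacaeaeddbecabe  (last char: 'e')
  sorted[13] = db$eeeacaeaeddbecabecca  (last char: 'a')
  sorted[14] = dbecabeccadb$eeeacaeaed  (last char: 'd')
  sorted[15] = ddbecabeccadb$eeeacaeae  (last char: 'e')
  sorted[16] = eacaeaeddbecabeccadb$ee  (last char: 'e')
  sorted[17] = eaeddbecabeccadb$eeeaca  (last char: 'a')
  sorted[18] = ecabeccadb$eeeacaeaeddb  (last char: 'b')
  sorted[19] = eccadb$eeeacaeaeddbecab  (last char: 'b')
  sorted[20] = eddbecabeccadb$eeeacaea  (last char: 'a')
  sorted[21] = eeacaeaeddbecabeccadb$e  (last char: 'e')
  sorted[22] = eeeacaeaeddbecabeccadb$  (last char: '$')
Last column: bcecceddaecaeadeeabbae$
Original string S is at sorted index 22

Answer: bcecceddaecaeadeeabbae$
22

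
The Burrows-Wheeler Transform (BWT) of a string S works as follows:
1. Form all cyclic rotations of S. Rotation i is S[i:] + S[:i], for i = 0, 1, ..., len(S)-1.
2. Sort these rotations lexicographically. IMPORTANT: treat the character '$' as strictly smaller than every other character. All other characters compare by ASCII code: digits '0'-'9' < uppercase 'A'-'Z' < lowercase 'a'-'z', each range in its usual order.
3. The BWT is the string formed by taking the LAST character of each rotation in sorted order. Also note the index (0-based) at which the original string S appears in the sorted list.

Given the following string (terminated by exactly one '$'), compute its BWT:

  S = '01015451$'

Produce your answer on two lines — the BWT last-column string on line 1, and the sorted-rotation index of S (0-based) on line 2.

All 9 rotations (rotation i = S[i:]+S[:i]):
  rot[0] = 01015451$
  rot[1] = 1015451$0
  rot[2] = 015451$01
  rot[3] = 15451$010
  rot[4] = 5451$0101
  rot[5] = 451$01015
  rot[6] = 51$010154
  rot[7] = 1$0101545
  rot[8] = $01015451
Sorted (with $ < everything):
  sorted[0] = $01015451  (last char: '1')
  sorted[1] = 01015451$  (last char: '$')
  sorted[2] = 015451$01  (last char: '1')
  sorted[3] = 1$0101545  (last char: '5')
  sorted[4] = 1015451$0  (last char: '0')
  sorted[5] = 15451$010  (last char: '0')
  sorted[6] = 451$01015  (last char: '5')
  sorted[7] = 51$010154  (last char: '4')
  sorted[8] = 5451$0101  (last char: '1')
Last column: 1$1500541
Original string S is at sorted index 1

Answer: 1$1500541
1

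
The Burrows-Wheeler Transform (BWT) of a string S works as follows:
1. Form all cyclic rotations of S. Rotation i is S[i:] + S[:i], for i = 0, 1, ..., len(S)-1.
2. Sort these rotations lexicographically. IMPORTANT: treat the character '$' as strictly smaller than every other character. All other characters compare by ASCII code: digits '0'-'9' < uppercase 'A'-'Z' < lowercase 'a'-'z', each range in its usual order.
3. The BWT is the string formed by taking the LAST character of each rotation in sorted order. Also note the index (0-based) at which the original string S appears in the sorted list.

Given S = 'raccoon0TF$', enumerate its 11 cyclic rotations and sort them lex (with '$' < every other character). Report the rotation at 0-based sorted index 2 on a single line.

All 11 rotations (rotation i = S[i:]+S[:i]):
  rot[0] = raccoon0TF$
  rot[1] = accoon0TF$r
  rot[2] = ccoon0TF$ra
  rot[3] = coon0TF$rac
  rot[4] = oon0TF$racc
  rot[5] = on0TF$racco
  rot[6] = n0TF$raccoo
  rot[7] = 0TF$raccoon
  rot[8] = TF$raccoon0
  rot[9] = F$raccoon0T
  rot[10] = $raccoon0TF
Sorted (with $ < everything):
  sorted[0] = $raccoon0TF
  sorted[1] = 0TF$raccoon
  sorted[2] = F$raccoon0T
  sorted[3] = TF$raccoon0
  sorted[4] = accoon0TF$r
  sorted[5] = ccoon0TF$ra
  sorted[6] = coon0TF$rac
  sorted[7] = n0TF$raccoo
  sorted[8] = on0TF$racco
  sorted[9] = oon0TF$racc
  sorted[10] = raccoon0TF$
sorted[2] = F$raccoon0T

Answer: F$raccoon0T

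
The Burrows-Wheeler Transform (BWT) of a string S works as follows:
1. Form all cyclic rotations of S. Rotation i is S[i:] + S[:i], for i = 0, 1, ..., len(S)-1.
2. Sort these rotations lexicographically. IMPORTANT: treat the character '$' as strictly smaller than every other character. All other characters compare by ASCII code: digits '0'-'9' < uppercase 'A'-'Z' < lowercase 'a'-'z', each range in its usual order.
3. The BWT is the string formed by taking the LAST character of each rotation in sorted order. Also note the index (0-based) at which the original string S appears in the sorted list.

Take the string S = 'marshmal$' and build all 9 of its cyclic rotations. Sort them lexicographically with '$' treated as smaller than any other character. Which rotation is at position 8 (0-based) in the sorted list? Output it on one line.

Answer: shmal$mar

Derivation:
All 9 rotations (rotation i = S[i:]+S[:i]):
  rot[0] = marshmal$
  rot[1] = arshmal$m
  rot[2] = rshmal$ma
  rot[3] = shmal$mar
  rot[4] = hmal$mars
  rot[5] = mal$marsh
  rot[6] = al$marshm
  rot[7] = l$marshma
  rot[8] = $marshmal
Sorted (with $ < everything):
  sorted[0] = $marshmal
  sorted[1] = al$marshm
  sorted[2] = arshmal$m
  sorted[3] = hmal$mars
  sorted[4] = l$marshma
  sorted[5] = mal$marsh
  sorted[6] = marshmal$
  sorted[7] = rshmal$ma
  sorted[8] = shmal$mar
sorted[8] = shmal$mar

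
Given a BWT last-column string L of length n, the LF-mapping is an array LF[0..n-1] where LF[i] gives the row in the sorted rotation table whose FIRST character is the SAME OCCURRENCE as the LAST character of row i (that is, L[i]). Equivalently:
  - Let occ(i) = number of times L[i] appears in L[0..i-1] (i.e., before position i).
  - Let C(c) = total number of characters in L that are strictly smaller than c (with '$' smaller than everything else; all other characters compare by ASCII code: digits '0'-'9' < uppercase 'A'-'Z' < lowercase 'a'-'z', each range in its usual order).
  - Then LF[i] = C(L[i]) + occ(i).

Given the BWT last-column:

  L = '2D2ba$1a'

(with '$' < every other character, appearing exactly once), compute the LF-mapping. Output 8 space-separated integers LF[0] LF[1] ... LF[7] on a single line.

Char counts: '$':1, '1':1, '2':2, 'D':1, 'a':2, 'b':1
C (first-col start): C('$')=0, C('1')=1, C('2')=2, C('D')=4, C('a')=5, C('b')=7
L[0]='2': occ=0, LF[0]=C('2')+0=2+0=2
L[1]='D': occ=0, LF[1]=C('D')+0=4+0=4
L[2]='2': occ=1, LF[2]=C('2')+1=2+1=3
L[3]='b': occ=0, LF[3]=C('b')+0=7+0=7
L[4]='a': occ=0, LF[4]=C('a')+0=5+0=5
L[5]='$': occ=0, LF[5]=C('$')+0=0+0=0
L[6]='1': occ=0, LF[6]=C('1')+0=1+0=1
L[7]='a': occ=1, LF[7]=C('a')+1=5+1=6

Answer: 2 4 3 7 5 0 1 6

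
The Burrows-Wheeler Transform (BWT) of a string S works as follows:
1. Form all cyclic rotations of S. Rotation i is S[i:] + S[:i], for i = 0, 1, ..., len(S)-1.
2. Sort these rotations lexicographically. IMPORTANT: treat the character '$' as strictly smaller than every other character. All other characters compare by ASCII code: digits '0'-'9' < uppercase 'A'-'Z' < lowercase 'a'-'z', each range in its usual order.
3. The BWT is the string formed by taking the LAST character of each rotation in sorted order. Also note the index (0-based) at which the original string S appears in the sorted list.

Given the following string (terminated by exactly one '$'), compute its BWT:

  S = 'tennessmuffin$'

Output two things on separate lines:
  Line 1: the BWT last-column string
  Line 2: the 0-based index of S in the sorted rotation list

All 14 rotations (rotation i = S[i:]+S[:i]):
  rot[0] = tennessmuffin$
  rot[1] = ennessmuffin$t
  rot[2] = nnessmuffin$te
  rot[3] = nessmuffin$ten
  rot[4] = essmuffin$tenn
  rot[5] = ssmuffin$tenne
  rot[6] = smuffin$tennes
  rot[7] = muffin$tenness
  rot[8] = uffin$tennessm
  rot[9] = ffin$tennessmu
  rot[10] = fin$tennessmuf
  rot[11] = in$tennessmuff
  rot[12] = n$tennessmuffi
  rot[13] = $tennessmuffin
Sorted (with $ < everything):
  sorted[0] = $tennessmuffin  (last char: 'n')
  sorted[1] = ennessmuffin$t  (last char: 't')
  sorted[2] = essmuffin$tenn  (last char: 'n')
  sorted[3] = ffin$tennessmu  (last char: 'u')
  sorted[4] = fin$tennessmuf  (last char: 'f')
  sorted[5] = in$tennessmuff  (last char: 'f')
  sorted[6] = muffin$tenness  (last char: 's')
  sorted[7] = n$tennessmuffi  (last char: 'i')
  sorted[8] = nessmuffin$ten  (last char: 'n')
  sorted[9] = nnessmuffin$te  (last char: 'e')
  sorted[10] = smuffin$tennes  (last char: 's')
  sorted[11] = ssmuffin$tenne  (last char: 'e')
  sorted[12] = tennessmuffin$  (last char: '$')
  sorted[13] = uffin$tennessm  (last char: 'm')
Last column: ntnuffsinese$m
Original string S is at sorted index 12

Answer: ntnuffsinese$m
12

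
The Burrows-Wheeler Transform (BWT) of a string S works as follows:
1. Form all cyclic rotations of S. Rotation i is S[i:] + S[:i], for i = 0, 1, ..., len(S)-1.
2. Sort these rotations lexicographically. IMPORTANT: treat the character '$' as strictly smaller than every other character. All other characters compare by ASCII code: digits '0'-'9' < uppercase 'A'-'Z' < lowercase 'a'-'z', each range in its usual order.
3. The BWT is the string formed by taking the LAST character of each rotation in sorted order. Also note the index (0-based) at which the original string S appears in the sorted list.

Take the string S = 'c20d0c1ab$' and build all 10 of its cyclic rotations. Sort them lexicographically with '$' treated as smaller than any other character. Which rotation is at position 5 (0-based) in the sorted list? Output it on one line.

All 10 rotations (rotation i = S[i:]+S[:i]):
  rot[0] = c20d0c1ab$
  rot[1] = 20d0c1ab$c
  rot[2] = 0d0c1ab$c2
  rot[3] = d0c1ab$c20
  rot[4] = 0c1ab$c20d
  rot[5] = c1ab$c20d0
  rot[6] = 1ab$c20d0c
  rot[7] = ab$c20d0c1
  rot[8] = b$c20d0c1a
  rot[9] = $c20d0c1ab
Sorted (with $ < everything):
  sorted[0] = $c20d0c1ab
  sorted[1] = 0c1ab$c20d
  sorted[2] = 0d0c1ab$c2
  sorted[3] = 1ab$c20d0c
  sorted[4] = 20d0c1ab$c
  sorted[5] = ab$c20d0c1
  sorted[6] = b$c20d0c1a
  sorted[7] = c1ab$c20d0
  sorted[8] = c20d0c1ab$
  sorted[9] = d0c1ab$c20
sorted[5] = ab$c20d0c1

Answer: ab$c20d0c1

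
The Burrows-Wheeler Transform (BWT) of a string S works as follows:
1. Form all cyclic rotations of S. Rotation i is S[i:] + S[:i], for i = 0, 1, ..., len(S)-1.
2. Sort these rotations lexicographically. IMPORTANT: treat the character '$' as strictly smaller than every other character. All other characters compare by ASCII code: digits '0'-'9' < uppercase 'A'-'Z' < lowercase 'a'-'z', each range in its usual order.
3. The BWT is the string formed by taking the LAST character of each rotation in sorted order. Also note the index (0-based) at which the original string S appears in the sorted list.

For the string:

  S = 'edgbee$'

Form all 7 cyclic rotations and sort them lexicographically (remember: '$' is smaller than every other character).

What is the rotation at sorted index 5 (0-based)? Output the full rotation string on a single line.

Answer: ee$edgb

Derivation:
All 7 rotations (rotation i = S[i:]+S[:i]):
  rot[0] = edgbee$
  rot[1] = dgbee$e
  rot[2] = gbee$ed
  rot[3] = bee$edg
  rot[4] = ee$edgb
  rot[5] = e$edgbe
  rot[6] = $edgbee
Sorted (with $ < everything):
  sorted[0] = $edgbee
  sorted[1] = bee$edg
  sorted[2] = dgbee$e
  sorted[3] = e$edgbe
  sorted[4] = edgbee$
  sorted[5] = ee$edgb
  sorted[6] = gbee$ed
sorted[5] = ee$edgb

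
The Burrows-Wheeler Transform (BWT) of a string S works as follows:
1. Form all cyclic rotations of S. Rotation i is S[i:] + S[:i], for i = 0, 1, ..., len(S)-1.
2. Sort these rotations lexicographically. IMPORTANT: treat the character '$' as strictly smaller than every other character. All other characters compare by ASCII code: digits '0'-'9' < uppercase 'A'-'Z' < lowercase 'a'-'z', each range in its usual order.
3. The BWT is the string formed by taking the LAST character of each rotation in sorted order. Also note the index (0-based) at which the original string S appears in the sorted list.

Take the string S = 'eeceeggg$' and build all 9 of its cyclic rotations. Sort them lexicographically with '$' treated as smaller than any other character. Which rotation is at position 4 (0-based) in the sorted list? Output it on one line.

Answer: eeggg$eec

Derivation:
All 9 rotations (rotation i = S[i:]+S[:i]):
  rot[0] = eeceeggg$
  rot[1] = eceeggg$e
  rot[2] = ceeggg$ee
  rot[3] = eeggg$eec
  rot[4] = eggg$eece
  rot[5] = ggg$eecee
  rot[6] = gg$eeceeg
  rot[7] = g$eeceegg
  rot[8] = $eeceeggg
Sorted (with $ < everything):
  sorted[0] = $eeceeggg
  sorted[1] = ceeggg$ee
  sorted[2] = eceeggg$e
  sorted[3] = eeceeggg$
  sorted[4] = eeggg$eec
  sorted[5] = eggg$eece
  sorted[6] = g$eeceegg
  sorted[7] = gg$eeceeg
  sorted[8] = ggg$eecee
sorted[4] = eeggg$eec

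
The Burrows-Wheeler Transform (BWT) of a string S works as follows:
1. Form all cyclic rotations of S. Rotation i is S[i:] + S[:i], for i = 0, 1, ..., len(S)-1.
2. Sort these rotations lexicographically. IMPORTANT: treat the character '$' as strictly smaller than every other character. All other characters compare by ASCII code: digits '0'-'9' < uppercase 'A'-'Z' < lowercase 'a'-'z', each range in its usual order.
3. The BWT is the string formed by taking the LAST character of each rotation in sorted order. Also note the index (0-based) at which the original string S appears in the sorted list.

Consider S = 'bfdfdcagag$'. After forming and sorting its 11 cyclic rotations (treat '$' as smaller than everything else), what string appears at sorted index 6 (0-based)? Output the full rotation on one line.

Answer: dfdcagag$bf

Derivation:
All 11 rotations (rotation i = S[i:]+S[:i]):
  rot[0] = bfdfdcagag$
  rot[1] = fdfdcagag$b
  rot[2] = dfdcagag$bf
  rot[3] = fdcagag$bfd
  rot[4] = dcagag$bfdf
  rot[5] = cagag$bfdfd
  rot[6] = agag$bfdfdc
  rot[7] = gag$bfdfdca
  rot[8] = ag$bfdfdcag
  rot[9] = g$bfdfdcaga
  rot[10] = $bfdfdcagag
Sorted (with $ < everything):
  sorted[0] = $bfdfdcagag
  sorted[1] = ag$bfdfdcag
  sorted[2] = agag$bfdfdc
  sorted[3] = bfdfdcagag$
  sorted[4] = cagag$bfdfd
  sorted[5] = dcagag$bfdf
  sorted[6] = dfdcagag$bf
  sorted[7] = fdcagag$bfd
  sorted[8] = fdfdcagag$b
  sorted[9] = g$bfdfdcaga
  sorted[10] = gag$bfdfdca
sorted[6] = dfdcagag$bf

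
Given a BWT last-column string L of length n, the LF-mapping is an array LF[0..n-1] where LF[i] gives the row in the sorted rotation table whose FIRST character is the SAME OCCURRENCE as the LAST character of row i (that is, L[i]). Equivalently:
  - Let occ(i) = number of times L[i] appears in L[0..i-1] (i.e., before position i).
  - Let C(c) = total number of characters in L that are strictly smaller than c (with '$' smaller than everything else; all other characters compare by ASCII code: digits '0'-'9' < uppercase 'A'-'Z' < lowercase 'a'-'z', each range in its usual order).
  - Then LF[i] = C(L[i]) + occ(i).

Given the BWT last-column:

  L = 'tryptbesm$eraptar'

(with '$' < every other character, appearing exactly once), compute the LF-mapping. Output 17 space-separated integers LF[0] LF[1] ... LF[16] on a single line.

Answer: 13 9 16 7 14 3 4 12 6 0 5 10 1 8 15 2 11

Derivation:
Char counts: '$':1, 'a':2, 'b':1, 'e':2, 'm':1, 'p':2, 'r':3, 's':1, 't':3, 'y':1
C (first-col start): C('$')=0, C('a')=1, C('b')=3, C('e')=4, C('m')=6, C('p')=7, C('r')=9, C('s')=12, C('t')=13, C('y')=16
L[0]='t': occ=0, LF[0]=C('t')+0=13+0=13
L[1]='r': occ=0, LF[1]=C('r')+0=9+0=9
L[2]='y': occ=0, LF[2]=C('y')+0=16+0=16
L[3]='p': occ=0, LF[3]=C('p')+0=7+0=7
L[4]='t': occ=1, LF[4]=C('t')+1=13+1=14
L[5]='b': occ=0, LF[5]=C('b')+0=3+0=3
L[6]='e': occ=0, LF[6]=C('e')+0=4+0=4
L[7]='s': occ=0, LF[7]=C('s')+0=12+0=12
L[8]='m': occ=0, LF[8]=C('m')+0=6+0=6
L[9]='$': occ=0, LF[9]=C('$')+0=0+0=0
L[10]='e': occ=1, LF[10]=C('e')+1=4+1=5
L[11]='r': occ=1, LF[11]=C('r')+1=9+1=10
L[12]='a': occ=0, LF[12]=C('a')+0=1+0=1
L[13]='p': occ=1, LF[13]=C('p')+1=7+1=8
L[14]='t': occ=2, LF[14]=C('t')+2=13+2=15
L[15]='a': occ=1, LF[15]=C('a')+1=1+1=2
L[16]='r': occ=2, LF[16]=C('r')+2=9+2=11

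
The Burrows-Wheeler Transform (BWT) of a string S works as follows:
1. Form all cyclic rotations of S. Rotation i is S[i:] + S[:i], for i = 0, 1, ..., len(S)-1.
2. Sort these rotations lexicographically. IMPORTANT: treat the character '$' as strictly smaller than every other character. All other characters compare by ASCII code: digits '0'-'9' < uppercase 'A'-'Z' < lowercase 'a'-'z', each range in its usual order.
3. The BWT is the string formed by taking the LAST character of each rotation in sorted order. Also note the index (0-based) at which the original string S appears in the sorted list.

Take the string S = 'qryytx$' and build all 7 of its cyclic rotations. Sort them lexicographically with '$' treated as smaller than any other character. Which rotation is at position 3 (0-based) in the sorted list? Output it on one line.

Answer: tx$qryy

Derivation:
All 7 rotations (rotation i = S[i:]+S[:i]):
  rot[0] = qryytx$
  rot[1] = ryytx$q
  rot[2] = yytx$qr
  rot[3] = ytx$qry
  rot[4] = tx$qryy
  rot[5] = x$qryyt
  rot[6] = $qryytx
Sorted (with $ < everything):
  sorted[0] = $qryytx
  sorted[1] = qryytx$
  sorted[2] = ryytx$q
  sorted[3] = tx$qryy
  sorted[4] = x$qryyt
  sorted[5] = ytx$qry
  sorted[6] = yytx$qr
sorted[3] = tx$qryy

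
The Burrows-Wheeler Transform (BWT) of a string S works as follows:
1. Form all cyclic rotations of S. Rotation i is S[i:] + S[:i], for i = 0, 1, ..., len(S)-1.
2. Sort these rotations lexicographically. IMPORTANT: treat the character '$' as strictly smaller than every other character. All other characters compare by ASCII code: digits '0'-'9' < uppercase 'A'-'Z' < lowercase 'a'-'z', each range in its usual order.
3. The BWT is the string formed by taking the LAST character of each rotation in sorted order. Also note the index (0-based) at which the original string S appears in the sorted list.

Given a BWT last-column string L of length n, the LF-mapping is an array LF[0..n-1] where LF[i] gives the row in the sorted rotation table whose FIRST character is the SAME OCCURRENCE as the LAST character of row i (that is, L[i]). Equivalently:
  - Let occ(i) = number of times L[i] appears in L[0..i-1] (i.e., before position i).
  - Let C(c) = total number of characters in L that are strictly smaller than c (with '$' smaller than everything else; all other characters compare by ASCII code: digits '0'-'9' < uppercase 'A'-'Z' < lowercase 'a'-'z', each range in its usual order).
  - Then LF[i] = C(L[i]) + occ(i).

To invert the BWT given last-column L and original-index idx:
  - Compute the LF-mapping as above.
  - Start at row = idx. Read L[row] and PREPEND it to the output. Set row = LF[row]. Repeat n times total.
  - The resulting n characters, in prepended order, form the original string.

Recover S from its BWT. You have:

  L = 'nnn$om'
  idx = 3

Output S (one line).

LF mapping: 2 3 4 0 5 1
Walk LF starting at row 3, prepending L[row]:
  step 1: row=3, L[3]='$', prepend. Next row=LF[3]=0
  step 2: row=0, L[0]='n', prepend. Next row=LF[0]=2
  step 3: row=2, L[2]='n', prepend. Next row=LF[2]=4
  step 4: row=4, L[4]='o', prepend. Next row=LF[4]=5
  step 5: row=5, L[5]='m', prepend. Next row=LF[5]=1
  step 6: row=1, L[1]='n', prepend. Next row=LF[1]=3
Reversed output: nmonn$

Answer: nmonn$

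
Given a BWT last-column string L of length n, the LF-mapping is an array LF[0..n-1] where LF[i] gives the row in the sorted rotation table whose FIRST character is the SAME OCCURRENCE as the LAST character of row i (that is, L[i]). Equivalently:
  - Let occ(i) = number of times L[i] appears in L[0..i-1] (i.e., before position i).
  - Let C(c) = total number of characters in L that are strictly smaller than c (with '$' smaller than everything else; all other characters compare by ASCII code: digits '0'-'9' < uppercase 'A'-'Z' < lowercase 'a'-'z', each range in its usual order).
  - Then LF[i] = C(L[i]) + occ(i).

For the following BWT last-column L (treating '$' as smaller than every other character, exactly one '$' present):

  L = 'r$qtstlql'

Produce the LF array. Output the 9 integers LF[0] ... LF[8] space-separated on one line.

Answer: 5 0 3 7 6 8 1 4 2

Derivation:
Char counts: '$':1, 'l':2, 'q':2, 'r':1, 's':1, 't':2
C (first-col start): C('$')=0, C('l')=1, C('q')=3, C('r')=5, C('s')=6, C('t')=7
L[0]='r': occ=0, LF[0]=C('r')+0=5+0=5
L[1]='$': occ=0, LF[1]=C('$')+0=0+0=0
L[2]='q': occ=0, LF[2]=C('q')+0=3+0=3
L[3]='t': occ=0, LF[3]=C('t')+0=7+0=7
L[4]='s': occ=0, LF[4]=C('s')+0=6+0=6
L[5]='t': occ=1, LF[5]=C('t')+1=7+1=8
L[6]='l': occ=0, LF[6]=C('l')+0=1+0=1
L[7]='q': occ=1, LF[7]=C('q')+1=3+1=4
L[8]='l': occ=1, LF[8]=C('l')+1=1+1=2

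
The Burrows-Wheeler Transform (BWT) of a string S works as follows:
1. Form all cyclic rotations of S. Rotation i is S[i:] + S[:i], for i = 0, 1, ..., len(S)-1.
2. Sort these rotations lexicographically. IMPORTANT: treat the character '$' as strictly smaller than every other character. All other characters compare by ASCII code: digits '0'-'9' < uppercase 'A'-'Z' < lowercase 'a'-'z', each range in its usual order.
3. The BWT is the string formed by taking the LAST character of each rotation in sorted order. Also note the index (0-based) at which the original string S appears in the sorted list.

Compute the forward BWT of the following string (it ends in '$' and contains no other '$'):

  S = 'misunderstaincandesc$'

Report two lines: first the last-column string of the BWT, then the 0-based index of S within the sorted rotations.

All 21 rotations (rotation i = S[i:]+S[:i]):
  rot[0] = misunderstaincandesc$
  rot[1] = isunderstaincandesc$m
  rot[2] = sunderstaincandesc$mi
  rot[3] = understaincandesc$mis
  rot[4] = nderstaincandesc$misu
  rot[5] = derstaincandesc$misun
  rot[6] = erstaincandesc$misund
  rot[7] = rstaincandesc$misunde
  rot[8] = staincandesc$misunder
  rot[9] = taincandesc$misunders
  rot[10] = aincandesc$misunderst
  rot[11] = incandesc$misundersta
  rot[12] = ncandesc$misunderstai
  rot[13] = candesc$misunderstain
  rot[14] = andesc$misunderstainc
  rot[15] = ndesc$misunderstainca
  rot[16] = desc$misunderstaincan
  rot[17] = esc$misunderstaincand
  rot[18] = sc$misunderstaincande
  rot[19] = c$misunderstaincandes
  rot[20] = $misunderstaincandesc
Sorted (with $ < everything):
  sorted[0] = $misunderstaincandesc  (last char: 'c')
  sorted[1] = aincandesc$misunderst  (last char: 't')
  sorted[2] = andesc$misunderstainc  (last char: 'c')
  sorted[3] = c$misunderstaincandes  (last char: 's')
  sorted[4] = candesc$misunderstain  (last char: 'n')
  sorted[5] = derstaincandesc$misun  (last char: 'n')
  sorted[6] = desc$misunderstaincan  (last char: 'n')
  sorted[7] = erstaincandesc$misund  (last char: 'd')
  sorted[8] = esc$misunderstaincand  (last char: 'd')
  sorted[9] = incandesc$misundersta  (last char: 'a')
  sorted[10] = isunderstaincandesc$m  (last char: 'm')
  sorted[11] = misunderstaincandesc$  (last char: '$')
  sorted[12] = ncandesc$misunderstai  (last char: 'i')
  sorted[13] = nderstaincandesc$misu  (last char: 'u')
  sorted[14] = ndesc$misunderstainca  (last char: 'a')
  sorted[15] = rstaincandesc$misunde  (last char: 'e')
  sorted[16] = sc$misunderstaincande  (last char: 'e')
  sorted[17] = staincandesc$misunder  (last char: 'r')
  sorted[18] = sunderstaincandesc$mi  (last char: 'i')
  sorted[19] = taincandesc$misunders  (last char: 's')
  sorted[20] = understaincandesc$mis  (last char: 's')
Last column: ctcsnnnddam$iuaeeriss
Original string S is at sorted index 11

Answer: ctcsnnnddam$iuaeeriss
11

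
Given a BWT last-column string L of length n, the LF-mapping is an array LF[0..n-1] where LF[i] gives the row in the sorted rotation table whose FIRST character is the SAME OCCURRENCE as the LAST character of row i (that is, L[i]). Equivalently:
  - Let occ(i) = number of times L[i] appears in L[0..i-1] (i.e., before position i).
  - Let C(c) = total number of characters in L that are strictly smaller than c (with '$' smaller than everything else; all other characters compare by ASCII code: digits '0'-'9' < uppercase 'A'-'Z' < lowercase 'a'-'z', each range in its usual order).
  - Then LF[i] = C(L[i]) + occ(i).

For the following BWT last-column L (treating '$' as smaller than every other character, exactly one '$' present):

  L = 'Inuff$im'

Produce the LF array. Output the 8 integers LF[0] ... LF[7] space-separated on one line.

Char counts: '$':1, 'I':1, 'f':2, 'i':1, 'm':1, 'n':1, 'u':1
C (first-col start): C('$')=0, C('I')=1, C('f')=2, C('i')=4, C('m')=5, C('n')=6, C('u')=7
L[0]='I': occ=0, LF[0]=C('I')+0=1+0=1
L[1]='n': occ=0, LF[1]=C('n')+0=6+0=6
L[2]='u': occ=0, LF[2]=C('u')+0=7+0=7
L[3]='f': occ=0, LF[3]=C('f')+0=2+0=2
L[4]='f': occ=1, LF[4]=C('f')+1=2+1=3
L[5]='$': occ=0, LF[5]=C('$')+0=0+0=0
L[6]='i': occ=0, LF[6]=C('i')+0=4+0=4
L[7]='m': occ=0, LF[7]=C('m')+0=5+0=5

Answer: 1 6 7 2 3 0 4 5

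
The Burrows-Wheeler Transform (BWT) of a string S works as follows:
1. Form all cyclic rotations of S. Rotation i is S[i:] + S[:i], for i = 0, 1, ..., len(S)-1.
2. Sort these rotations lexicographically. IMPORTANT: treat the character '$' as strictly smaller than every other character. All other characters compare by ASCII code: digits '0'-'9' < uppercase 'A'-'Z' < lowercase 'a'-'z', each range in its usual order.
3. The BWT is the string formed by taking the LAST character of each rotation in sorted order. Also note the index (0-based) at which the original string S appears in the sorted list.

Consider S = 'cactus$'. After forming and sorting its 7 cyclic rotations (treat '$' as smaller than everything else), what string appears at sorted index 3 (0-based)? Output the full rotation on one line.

All 7 rotations (rotation i = S[i:]+S[:i]):
  rot[0] = cactus$
  rot[1] = actus$c
  rot[2] = ctus$ca
  rot[3] = tus$cac
  rot[4] = us$cact
  rot[5] = s$cactu
  rot[6] = $cactus
Sorted (with $ < everything):
  sorted[0] = $cactus
  sorted[1] = actus$c
  sorted[2] = cactus$
  sorted[3] = ctus$ca
  sorted[4] = s$cactu
  sorted[5] = tus$cac
  sorted[6] = us$cact
sorted[3] = ctus$ca

Answer: ctus$ca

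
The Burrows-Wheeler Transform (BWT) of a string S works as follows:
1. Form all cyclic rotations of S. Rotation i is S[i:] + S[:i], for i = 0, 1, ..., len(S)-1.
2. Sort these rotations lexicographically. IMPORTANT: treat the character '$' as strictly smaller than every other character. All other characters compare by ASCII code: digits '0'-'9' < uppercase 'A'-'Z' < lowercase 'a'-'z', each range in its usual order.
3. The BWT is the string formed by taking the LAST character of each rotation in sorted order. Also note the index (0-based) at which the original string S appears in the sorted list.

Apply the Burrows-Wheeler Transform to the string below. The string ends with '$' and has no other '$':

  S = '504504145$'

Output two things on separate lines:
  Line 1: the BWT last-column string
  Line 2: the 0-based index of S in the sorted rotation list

Answer: 555401044$
9

Derivation:
All 10 rotations (rotation i = S[i:]+S[:i]):
  rot[0] = 504504145$
  rot[1] = 04504145$5
  rot[2] = 4504145$50
  rot[3] = 504145$504
  rot[4] = 04145$5045
  rot[5] = 4145$50450
  rot[6] = 145$504504
  rot[7] = 45$5045041
  rot[8] = 5$50450414
  rot[9] = $504504145
Sorted (with $ < everything):
  sorted[0] = $504504145  (last char: '5')
  sorted[1] = 04145$5045  (last char: '5')
  sorted[2] = 04504145$5  (last char: '5')
  sorted[3] = 145$504504  (last char: '4')
  sorted[4] = 4145$50450  (last char: '0')
  sorted[5] = 45$5045041  (last char: '1')
  sorted[6] = 4504145$50  (last char: '0')
  sorted[7] = 5$50450414  (last char: '4')
  sorted[8] = 504145$504  (last char: '4')
  sorted[9] = 504504145$  (last char: '$')
Last column: 555401044$
Original string S is at sorted index 9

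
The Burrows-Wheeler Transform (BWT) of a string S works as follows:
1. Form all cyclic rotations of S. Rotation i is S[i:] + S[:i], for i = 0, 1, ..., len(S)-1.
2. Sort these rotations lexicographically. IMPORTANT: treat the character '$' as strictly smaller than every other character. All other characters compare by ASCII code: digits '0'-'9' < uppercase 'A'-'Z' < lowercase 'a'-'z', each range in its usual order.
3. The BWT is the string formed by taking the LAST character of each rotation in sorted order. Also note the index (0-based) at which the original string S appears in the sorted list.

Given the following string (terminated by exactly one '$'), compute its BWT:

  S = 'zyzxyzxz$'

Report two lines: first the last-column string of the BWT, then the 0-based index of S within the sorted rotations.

All 9 rotations (rotation i = S[i:]+S[:i]):
  rot[0] = zyzxyzxz$
  rot[1] = yzxyzxz$z
  rot[2] = zxyzxz$zy
  rot[3] = xyzxz$zyz
  rot[4] = yzxz$zyzx
  rot[5] = zxz$zyzxy
  rot[6] = xz$zyzxyz
  rot[7] = z$zyzxyzx
  rot[8] = $zyzxyzxz
Sorted (with $ < everything):
  sorted[0] = $zyzxyzxz  (last char: 'z')
  sorted[1] = xyzxz$zyz  (last char: 'z')
  sorted[2] = xz$zyzxyz  (last char: 'z')
  sorted[3] = yzxyzxz$z  (last char: 'z')
  sorted[4] = yzxz$zyzx  (last char: 'x')
  sorted[5] = z$zyzxyzx  (last char: 'x')
  sorted[6] = zxyzxz$zy  (last char: 'y')
  sorted[7] = zxz$zyzxy  (last char: 'y')
  sorted[8] = zyzxyzxz$  (last char: '$')
Last column: zzzzxxyy$
Original string S is at sorted index 8

Answer: zzzzxxyy$
8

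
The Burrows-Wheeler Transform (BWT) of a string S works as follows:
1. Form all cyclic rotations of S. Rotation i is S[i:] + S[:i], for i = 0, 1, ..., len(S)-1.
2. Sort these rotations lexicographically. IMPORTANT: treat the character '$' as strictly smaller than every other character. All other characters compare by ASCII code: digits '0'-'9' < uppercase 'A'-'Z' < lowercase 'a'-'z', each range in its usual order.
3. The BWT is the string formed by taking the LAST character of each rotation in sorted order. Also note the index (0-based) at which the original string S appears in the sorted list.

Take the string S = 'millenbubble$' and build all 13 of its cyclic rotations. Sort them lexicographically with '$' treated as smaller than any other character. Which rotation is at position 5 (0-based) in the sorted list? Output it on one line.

All 13 rotations (rotation i = S[i:]+S[:i]):
  rot[0] = millenbubble$
  rot[1] = illenbubble$m
  rot[2] = llenbubble$mi
  rot[3] = lenbubble$mil
  rot[4] = enbubble$mill
  rot[5] = nbubble$mille
  rot[6] = bubble$millen
  rot[7] = ubble$millenb
  rot[8] = bble$millenbu
  rot[9] = ble$millenbub
  rot[10] = le$millenbubb
  rot[11] = e$millenbubbl
  rot[12] = $millenbubble
Sorted (with $ < everything):
  sorted[0] = $millenbubble
  sorted[1] = bble$millenbu
  sorted[2] = ble$millenbub
  sorted[3] = bubble$millen
  sorted[4] = e$millenbubbl
  sorted[5] = enbubble$mill
  sorted[6] = illenbubble$m
  sorted[7] = le$millenbubb
  sorted[8] = lenbubble$mil
  sorted[9] = llenbubble$mi
  sorted[10] = millenbubble$
  sorted[11] = nbubble$mille
  sorted[12] = ubble$millenb
sorted[5] = enbubble$mill

Answer: enbubble$mill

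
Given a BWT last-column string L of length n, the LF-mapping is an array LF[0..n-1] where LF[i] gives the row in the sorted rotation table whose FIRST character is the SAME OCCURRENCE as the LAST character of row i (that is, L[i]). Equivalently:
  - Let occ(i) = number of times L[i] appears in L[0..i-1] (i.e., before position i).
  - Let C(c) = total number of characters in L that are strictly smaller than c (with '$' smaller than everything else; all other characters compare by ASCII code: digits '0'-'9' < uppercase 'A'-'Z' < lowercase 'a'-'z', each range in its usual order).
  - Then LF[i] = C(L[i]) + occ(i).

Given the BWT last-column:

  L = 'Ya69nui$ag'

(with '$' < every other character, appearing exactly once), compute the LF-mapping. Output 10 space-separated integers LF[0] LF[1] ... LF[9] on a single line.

Char counts: '$':1, '6':1, '9':1, 'Y':1, 'a':2, 'g':1, 'i':1, 'n':1, 'u':1
C (first-col start): C('$')=0, C('6')=1, C('9')=2, C('Y')=3, C('a')=4, C('g')=6, C('i')=7, C('n')=8, C('u')=9
L[0]='Y': occ=0, LF[0]=C('Y')+0=3+0=3
L[1]='a': occ=0, LF[1]=C('a')+0=4+0=4
L[2]='6': occ=0, LF[2]=C('6')+0=1+0=1
L[3]='9': occ=0, LF[3]=C('9')+0=2+0=2
L[4]='n': occ=0, LF[4]=C('n')+0=8+0=8
L[5]='u': occ=0, LF[5]=C('u')+0=9+0=9
L[6]='i': occ=0, LF[6]=C('i')+0=7+0=7
L[7]='$': occ=0, LF[7]=C('$')+0=0+0=0
L[8]='a': occ=1, LF[8]=C('a')+1=4+1=5
L[9]='g': occ=0, LF[9]=C('g')+0=6+0=6

Answer: 3 4 1 2 8 9 7 0 5 6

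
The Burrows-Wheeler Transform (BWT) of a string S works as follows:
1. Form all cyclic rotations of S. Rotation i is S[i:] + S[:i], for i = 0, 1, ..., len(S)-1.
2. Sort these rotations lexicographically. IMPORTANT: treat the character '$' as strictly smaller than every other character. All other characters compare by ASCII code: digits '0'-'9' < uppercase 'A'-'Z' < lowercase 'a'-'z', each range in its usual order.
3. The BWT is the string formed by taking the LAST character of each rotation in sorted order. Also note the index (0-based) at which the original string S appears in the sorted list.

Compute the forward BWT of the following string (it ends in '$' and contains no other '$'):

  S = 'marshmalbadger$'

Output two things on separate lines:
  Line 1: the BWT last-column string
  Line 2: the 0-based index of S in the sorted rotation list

All 15 rotations (rotation i = S[i:]+S[:i]):
  rot[0] = marshmalbadger$
  rot[1] = arshmalbadger$m
  rot[2] = rshmalbadger$ma
  rot[3] = shmalbadger$mar
  rot[4] = hmalbadger$mars
  rot[5] = malbadger$marsh
  rot[6] = albadger$marshm
  rot[7] = lbadger$marshma
  rot[8] = badger$marshmal
  rot[9] = adger$marshmalb
  rot[10] = dger$marshmalba
  rot[11] = ger$marshmalbad
  rot[12] = er$marshmalbadg
  rot[13] = r$marshmalbadge
  rot[14] = $marshmalbadger
Sorted (with $ < everything):
  sorted[0] = $marshmalbadger  (last char: 'r')
  sorted[1] = adger$marshmalb  (last char: 'b')
  sorted[2] = albadger$marshm  (last char: 'm')
  sorted[3] = arshmalbadger$m  (last char: 'm')
  sorted[4] = badger$marshmal  (last char: 'l')
  sorted[5] = dger$marshmalba  (last char: 'a')
  sorted[6] = er$marshmalbadg  (last char: 'g')
  sorted[7] = ger$marshmalbad  (last char: 'd')
  sorted[8] = hmalbadger$mars  (last char: 's')
  sorted[9] = lbadger$marshma  (last char: 'a')
  sorted[10] = malbadger$marsh  (last char: 'h')
  sorted[11] = marshmalbadger$  (last char: '$')
  sorted[12] = r$marshmalbadge  (last char: 'e')
  sorted[13] = rshmalbadger$ma  (last char: 'a')
  sorted[14] = shmalbadger$mar  (last char: 'r')
Last column: rbmmlagdsah$ear
Original string S is at sorted index 11

Answer: rbmmlagdsah$ear
11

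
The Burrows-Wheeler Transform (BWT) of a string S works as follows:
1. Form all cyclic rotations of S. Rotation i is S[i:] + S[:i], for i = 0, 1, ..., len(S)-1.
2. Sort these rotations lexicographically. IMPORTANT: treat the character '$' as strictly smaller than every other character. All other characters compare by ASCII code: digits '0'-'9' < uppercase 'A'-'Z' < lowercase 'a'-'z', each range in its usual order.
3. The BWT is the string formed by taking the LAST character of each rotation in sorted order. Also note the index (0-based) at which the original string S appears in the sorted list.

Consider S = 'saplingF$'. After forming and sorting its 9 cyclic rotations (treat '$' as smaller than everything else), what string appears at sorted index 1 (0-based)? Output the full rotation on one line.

Answer: F$sapling

Derivation:
All 9 rotations (rotation i = S[i:]+S[:i]):
  rot[0] = saplingF$
  rot[1] = aplingF$s
  rot[2] = plingF$sa
  rot[3] = lingF$sap
  rot[4] = ingF$sapl
  rot[5] = ngF$sapli
  rot[6] = gF$saplin
  rot[7] = F$sapling
  rot[8] = $saplingF
Sorted (with $ < everything):
  sorted[0] = $saplingF
  sorted[1] = F$sapling
  sorted[2] = aplingF$s
  sorted[3] = gF$saplin
  sorted[4] = ingF$sapl
  sorted[5] = lingF$sap
  sorted[6] = ngF$sapli
  sorted[7] = plingF$sa
  sorted[8] = saplingF$
sorted[1] = F$sapling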